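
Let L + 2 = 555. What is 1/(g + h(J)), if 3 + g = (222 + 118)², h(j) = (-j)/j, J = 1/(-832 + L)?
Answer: 1/115596 ≈ 8.6508e-6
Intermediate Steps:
L = 553 (L = -2 + 555 = 553)
J = -1/279 (J = 1/(-832 + 553) = 1/(-279) = -1/279 ≈ -0.0035842)
h(j) = -1
g = 115597 (g = -3 + (222 + 118)² = -3 + 340² = -3 + 115600 = 115597)
1/(g + h(J)) = 1/(115597 - 1) = 1/115596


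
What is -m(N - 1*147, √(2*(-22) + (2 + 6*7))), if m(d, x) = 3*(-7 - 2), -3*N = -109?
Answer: 27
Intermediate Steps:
N = 109/3 (N = -⅓*(-109) = 109/3 ≈ 36.333)
m(d, x) = -27 (m(d, x) = 3*(-9) = -27)
-m(N - 1*147, √(2*(-22) + (2 + 6*7))) = -1*(-27) = 27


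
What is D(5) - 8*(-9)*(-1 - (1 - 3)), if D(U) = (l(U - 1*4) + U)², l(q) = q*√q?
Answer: 108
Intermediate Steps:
l(q) = q^(3/2)
D(U) = (U + (-4 + U)^(3/2))² (D(U) = ((U - 1*4)^(3/2) + U)² = ((U - 4)^(3/2) + U)² = ((-4 + U)^(3/2) + U)² = (U + (-4 + U)^(3/2))²)
D(5) - 8*(-9)*(-1 - (1 - 3)) = (5 + (-4 + 5)^(3/2))² - 8*(-9)*(-1 - (1 - 3)) = (5 + 1^(3/2))² - (-72)*(-1 - 1*(-2)) = (5 + 1)² - (-72)*(-1 + 2) = 6² - (-72) = 36 - 1*(-72) = 36 + 72 = 108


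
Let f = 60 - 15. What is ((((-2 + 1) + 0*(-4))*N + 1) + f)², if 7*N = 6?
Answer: 99856/49 ≈ 2037.9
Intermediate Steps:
N = 6/7 (N = (⅐)*6 = 6/7 ≈ 0.85714)
f = 45
((((-2 + 1) + 0*(-4))*N + 1) + f)² = ((((-2 + 1) + 0*(-4))*(6/7) + 1) + 45)² = (((-1 + 0)*(6/7) + 1) + 45)² = ((-1*6/7 + 1) + 45)² = ((-6/7 + 1) + 45)² = (⅐ + 45)² = (316/7)² = 99856/49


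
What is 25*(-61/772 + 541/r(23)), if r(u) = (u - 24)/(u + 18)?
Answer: -428094825/772 ≈ -5.5453e+5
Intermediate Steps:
r(u) = (-24 + u)/(18 + u)
25*(-61/772 + 541/r(23)) = 25*(-61/772 + 541/(((-24 + 23)/(18 + 23)))) = 25*(-61*1/772 + 541/((-1/41))) = 25*(-61/772 + 541/(((1/41)*(-1)))) = 25*(-61/772 + 541/(-1/41)) = 25*(-61/772 + 541*(-41)) = 25*(-61/772 - 22181) = 25*(-17123793/772) = -428094825/772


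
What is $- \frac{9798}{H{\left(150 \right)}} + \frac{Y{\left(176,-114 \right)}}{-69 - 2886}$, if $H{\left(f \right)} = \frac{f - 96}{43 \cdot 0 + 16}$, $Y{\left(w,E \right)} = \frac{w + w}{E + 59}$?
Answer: $- \frac{128680304}{44325} \approx -2903.1$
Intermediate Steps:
$Y{\left(w,E \right)} = \frac{2 w}{59 + E}$
$H{\left(f \right)} = -6 + \frac{f}{16}$ ($H{\left(f \right)} = \frac{-96 + f}{0 + 16} = \frac{-96 + f}{16} = \left(-96 + f\right) \frac{1}{16} = -6 + \frac{f}{16}$)
$- \frac{9798}{H{\left(150 \right)}} + \frac{Y{\left(176,-114 \right)}}{-69 - 2886} = - \frac{9798}{-6 + \frac{1}{16} \cdot 150} + \frac{2 \cdot 176 \frac{1}{59 - 114}}{-69 - 2886} = - \frac{9798}{-6 + \frac{75}{8}} + \frac{2 \cdot 176 \frac{1}{-55}}{-69 - 2886} = - \frac{9798}{\frac{27}{8}} + \frac{2 \cdot 176 \left(- \frac{1}{55}\right)}{-2955} = \left(-9798\right) \frac{8}{27} - - \frac{32}{14775} = - \frac{26128}{9} + \frac{32}{14775} = - \frac{128680304}{44325}$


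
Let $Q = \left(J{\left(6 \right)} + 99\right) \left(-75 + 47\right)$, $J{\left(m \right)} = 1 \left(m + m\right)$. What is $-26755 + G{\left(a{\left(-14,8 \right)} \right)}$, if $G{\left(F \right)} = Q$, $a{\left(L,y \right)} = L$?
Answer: $-29863$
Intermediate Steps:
$J{\left(m \right)} = 2 m$ ($J{\left(m \right)} = 1 \cdot 2 m = 2 m$)
$Q = -3108$ ($Q = \left(2 \cdot 6 + 99\right) \left(-75 + 47\right) = \left(12 + 99\right) \left(-28\right) = 111 \left(-28\right) = -3108$)
$G{\left(F \right)} = -3108$
$-26755 + G{\left(a{\left(-14,8 \right)} \right)} = -26755 - 3108 = -29863$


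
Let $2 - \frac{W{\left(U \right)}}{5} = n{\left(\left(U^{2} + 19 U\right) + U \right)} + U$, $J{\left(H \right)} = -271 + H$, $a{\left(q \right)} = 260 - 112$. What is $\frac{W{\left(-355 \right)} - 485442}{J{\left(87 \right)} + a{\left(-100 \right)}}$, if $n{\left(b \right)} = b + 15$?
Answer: $\frac{1078357}{36} \approx 29954.0$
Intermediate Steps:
$a{\left(q \right)} = 148$
$n{\left(b \right)} = 15 + b$
$W{\left(U \right)} = -65 - 105 U - 5 U^{2}$ ($W{\left(U \right)} = 10 - 5 \left(\left(15 + \left(\left(U^{2} + 19 U\right) + U\right)\right) + U\right) = 10 - 5 \left(\left(15 + \left(U^{2} + 20 U\right)\right) + U\right) = 10 - 5 \left(\left(15 + U^{2} + 20 U\right) + U\right) = 10 - 5 \left(15 + U^{2} + 21 U\right) = 10 - \left(75 + 5 U^{2} + 105 U\right) = -65 - 105 U - 5 U^{2}$)
$\frac{W{\left(-355 \right)} - 485442}{J{\left(87 \right)} + a{\left(-100 \right)}} = \frac{\left(-65 - -1775 - - 1775 \left(20 - 355\right)\right) - 485442}{\left(-271 + 87\right) + 148} = \frac{\left(-65 + 1775 - \left(-1775\right) \left(-335\right)\right) - 485442}{-184 + 148} = \frac{\left(-65 + 1775 - 594625\right) - 485442}{-36} = \left(-592915 - 485442\right) \left(- \frac{1}{36}\right) = \left(-1078357\right) \left(- \frac{1}{36}\right) = \frac{1078357}{36}$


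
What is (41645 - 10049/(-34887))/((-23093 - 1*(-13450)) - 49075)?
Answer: -66039962/93113403 ≈ -0.70924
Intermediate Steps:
(41645 - 10049/(-34887))/((-23093 - 1*(-13450)) - 49075) = (41645 - 10049*(-1/34887))/((-23093 + 13450) - 49075) = (41645 + 10049/34887)/(-9643 - 49075) = (1452879164/34887)/(-58718) = (1452879164/34887)*(-1/58718) = -66039962/93113403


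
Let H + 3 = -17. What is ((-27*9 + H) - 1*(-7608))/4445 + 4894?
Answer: 4352235/889 ≈ 4895.7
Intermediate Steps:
H = -20 (H = -3 - 17 = -20)
((-27*9 + H) - 1*(-7608))/4445 + 4894 = ((-27*9 - 20) - 1*(-7608))/4445 + 4894 = ((-243 - 20) + 7608)*(1/4445) + 4894 = (-263 + 7608)*(1/4445) + 4894 = 7345*(1/4445) + 4894 = 1469/889 + 4894 = 4352235/889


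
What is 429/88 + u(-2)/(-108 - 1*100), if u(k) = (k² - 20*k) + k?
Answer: 243/52 ≈ 4.6731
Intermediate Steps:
u(k) = k² - 19*k
429/88 + u(-2)/(-108 - 1*100) = 429/88 + (-2*(-19 - 2))/(-108 - 1*100) = 429*(1/88) + (-2*(-21))/(-108 - 100) = 39/8 + 42/(-208) = 39/8 + 42*(-1/208) = 39/8 - 21/104 = 243/52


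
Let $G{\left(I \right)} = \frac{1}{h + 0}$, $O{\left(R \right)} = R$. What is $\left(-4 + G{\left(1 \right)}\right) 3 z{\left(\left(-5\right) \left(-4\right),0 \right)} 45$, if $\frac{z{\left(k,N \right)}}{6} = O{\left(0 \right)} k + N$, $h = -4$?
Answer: $0$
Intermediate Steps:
$G{\left(I \right)} = - \frac{1}{4}$ ($G{\left(I \right)} = \frac{1}{-4 + 0} = \frac{1}{-4} = - \frac{1}{4}$)
$z{\left(k,N \right)} = 6 N$ ($z{\left(k,N \right)} = 6 \left(0 k + N\right) = 6 \left(0 + N\right) = 6 N$)
$\left(-4 + G{\left(1 \right)}\right) 3 z{\left(\left(-5\right) \left(-4\right),0 \right)} 45 = \left(-4 - \frac{1}{4}\right) 3 \cdot 6 \cdot 0 \cdot 45 = \left(- \frac{17}{4}\right) 3 \cdot 0 \cdot 45 = \left(- \frac{51}{4}\right) 0 \cdot 45 = 0 \cdot 45 = 0$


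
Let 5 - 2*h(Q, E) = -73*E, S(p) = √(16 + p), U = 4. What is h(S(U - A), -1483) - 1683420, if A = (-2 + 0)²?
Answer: -1737547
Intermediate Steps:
A = 4 (A = (-2)² = 4)
h(Q, E) = 5/2 + 73*E/2 (h(Q, E) = 5/2 - (-73)*E/2 = 5/2 + 73*E/2)
h(S(U - A), -1483) - 1683420 = (5/2 + (73/2)*(-1483)) - 1683420 = (5/2 - 108259/2) - 1683420 = -54127 - 1683420 = -1737547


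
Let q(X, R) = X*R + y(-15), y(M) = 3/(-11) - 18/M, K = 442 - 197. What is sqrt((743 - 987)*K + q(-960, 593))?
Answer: I*sqrt(1902903695)/55 ≈ 793.13*I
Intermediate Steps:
K = 245
y(M) = -3/11 - 18/M (y(M) = 3*(-1/11) - 18/M = -3/11 - 18/M)
q(X, R) = 51/55 + R*X (q(X, R) = X*R + (-3/11 - 18/(-15)) = R*X + (-3/11 - 18*(-1/15)) = R*X + (-3/11 + 6/5) = R*X + 51/55 = 51/55 + R*X)
sqrt((743 - 987)*K + q(-960, 593)) = sqrt((743 - 987)*245 + (51/55 + 593*(-960))) = sqrt(-244*245 + (51/55 - 569280)) = sqrt(-59780 - 31310349/55) = sqrt(-34598249/55) = I*sqrt(1902903695)/55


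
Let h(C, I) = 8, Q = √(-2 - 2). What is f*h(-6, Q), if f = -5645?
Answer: -45160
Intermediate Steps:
Q = 2*I (Q = √(-4) = 2*I ≈ 2.0*I)
f*h(-6, Q) = -5645*8 = -45160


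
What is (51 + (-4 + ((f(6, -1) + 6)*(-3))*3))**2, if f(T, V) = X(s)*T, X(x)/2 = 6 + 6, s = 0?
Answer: 1697809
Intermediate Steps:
X(x) = 24 (X(x) = 2*(6 + 6) = 2*12 = 24)
f(T, V) = 24*T
(51 + (-4 + ((f(6, -1) + 6)*(-3))*3))**2 = (51 + (-4 + ((24*6 + 6)*(-3))*3))**2 = (51 + (-4 + ((144 + 6)*(-3))*3))**2 = (51 + (-4 + (150*(-3))*3))**2 = (51 + (-4 - 450*3))**2 = (51 + (-4 - 1350))**2 = (51 - 1354)**2 = (-1303)**2 = 1697809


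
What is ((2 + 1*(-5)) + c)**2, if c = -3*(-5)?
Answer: 144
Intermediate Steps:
c = 15
((2 + 1*(-5)) + c)**2 = ((2 + 1*(-5)) + 15)**2 = ((2 - 5) + 15)**2 = (-3 + 15)**2 = 12**2 = 144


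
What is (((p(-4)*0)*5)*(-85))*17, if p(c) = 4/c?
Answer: 0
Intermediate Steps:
(((p(-4)*0)*5)*(-85))*17 = ((((4/(-4))*0)*5)*(-85))*17 = ((((4*(-¼))*0)*5)*(-85))*17 = ((-1*0*5)*(-85))*17 = ((0*5)*(-85))*17 = (0*(-85))*17 = 0*17 = 0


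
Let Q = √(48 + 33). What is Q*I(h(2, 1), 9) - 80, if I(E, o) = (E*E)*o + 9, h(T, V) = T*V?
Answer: 325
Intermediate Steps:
Q = 9 (Q = √81 = 9)
I(E, o) = 9 + o*E² (I(E, o) = E²*o + 9 = o*E² + 9 = 9 + o*E²)
Q*I(h(2, 1), 9) - 80 = 9*(9 + 9*(2*1)²) - 80 = 9*(9 + 9*2²) - 80 = 9*(9 + 9*4) - 80 = 9*(9 + 36) - 80 = 9*45 - 80 = 405 - 80 = 325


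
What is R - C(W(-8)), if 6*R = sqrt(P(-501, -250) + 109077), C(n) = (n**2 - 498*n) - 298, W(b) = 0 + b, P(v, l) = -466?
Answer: -3750 + sqrt(108611)/6 ≈ -3695.1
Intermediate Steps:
W(b) = b
C(n) = -298 + n**2 - 498*n
R = sqrt(108611)/6 (R = sqrt(-466 + 109077)/6 = sqrt(108611)/6 ≈ 54.927)
R - C(W(-8)) = sqrt(108611)/6 - (-298 + (-8)**2 - 498*(-8)) = sqrt(108611)/6 - (-298 + 64 + 3984) = sqrt(108611)/6 - 1*3750 = sqrt(108611)/6 - 3750 = -3750 + sqrt(108611)/6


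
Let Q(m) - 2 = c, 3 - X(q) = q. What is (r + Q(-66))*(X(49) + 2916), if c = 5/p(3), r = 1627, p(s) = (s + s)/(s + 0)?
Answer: 4682405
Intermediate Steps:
X(q) = 3 - q
p(s) = 2 (p(s) = (2*s)/s = 2)
c = 5/2 ≈ 2.5000
Q(m) = 9/2 (Q(m) = 2 + 5/2 = 9/2)
(r + Q(-66))*(X(49) + 2916) = (1627 + 9/2)*((3 - 1*49) + 2916) = 3263*((3 - 49) + 2916)/2 = 3263*(-46 + 2916)/2 = (3263/2)*2870 = 4682405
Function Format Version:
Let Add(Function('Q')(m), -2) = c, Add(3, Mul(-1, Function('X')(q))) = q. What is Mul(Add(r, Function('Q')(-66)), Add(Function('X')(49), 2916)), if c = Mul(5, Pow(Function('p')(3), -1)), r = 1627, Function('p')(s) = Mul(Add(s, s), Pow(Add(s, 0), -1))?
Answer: 4682405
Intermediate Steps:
Function('X')(q) = Add(3, Mul(-1, q))
Function('p')(s) = 2 (Function('p')(s) = Mul(Mul(2, s), Pow(s, -1)) = 2)
c = Rational(5, 2) (c = Mul(5, Pow(2, -1)) = Mul(5, Rational(1, 2)) = Rational(5, 2) ≈ 2.5000)
Function('Q')(m) = Rational(9, 2) (Function('Q')(m) = Add(2, Rational(5, 2)) = Rational(9, 2))
Mul(Add(r, Function('Q')(-66)), Add(Function('X')(49), 2916)) = Mul(Add(1627, Rational(9, 2)), Add(Add(3, Mul(-1, 49)), 2916)) = Mul(Rational(3263, 2), Add(Add(3, -49), 2916)) = Mul(Rational(3263, 2), Add(-46, 2916)) = Mul(Rational(3263, 2), 2870) = 4682405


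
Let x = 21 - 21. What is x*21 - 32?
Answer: -32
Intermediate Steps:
x = 0
x*21 - 32 = 0*21 - 32 = 0 - 32 = -32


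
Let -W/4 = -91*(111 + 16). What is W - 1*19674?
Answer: 26554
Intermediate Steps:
W = 46228 (W = -(-364)*(111 + 16) = -(-364)*127 = -4*(-11557) = 46228)
W - 1*19674 = 46228 - 1*19674 = 46228 - 19674 = 26554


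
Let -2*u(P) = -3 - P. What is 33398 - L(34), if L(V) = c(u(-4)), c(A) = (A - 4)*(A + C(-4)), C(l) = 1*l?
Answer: 133511/4 ≈ 33378.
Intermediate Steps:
u(P) = 3/2 + P/2 (u(P) = -(-3 - P)/2 = 3/2 + P/2)
C(l) = l
c(A) = (-4 + A)**2 (c(A) = (A - 4)*(A - 4) = (-4 + A)*(-4 + A) = (-4 + A)**2)
L(V) = 81/4 (L(V) = 16 + (3/2 + (1/2)*(-4))**2 - 8*(3/2 + (1/2)*(-4)) = 16 + (3/2 - 2)**2 - 8*(3/2 - 2) = 16 + (-1/2)**2 - 8*(-1/2) = 16 + 1/4 + 4 = 81/4)
33398 - L(34) = 33398 - 1*81/4 = 33398 - 81/4 = 133511/4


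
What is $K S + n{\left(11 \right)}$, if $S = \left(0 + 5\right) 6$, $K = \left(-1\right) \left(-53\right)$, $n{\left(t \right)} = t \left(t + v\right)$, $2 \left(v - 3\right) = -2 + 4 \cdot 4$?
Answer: $1821$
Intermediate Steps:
$v = 10$ ($v = 3 + \frac{-2 + 4 \cdot 4}{2} = 3 + \frac{-2 + 16}{2} = 3 + \frac{1}{2} \cdot 14 = 3 + 7 = 10$)
$n{\left(t \right)} = t \left(10 + t\right)$ ($n{\left(t \right)} = t \left(t + 10\right) = t \left(10 + t\right)$)
$K = 53$
$S = 30$ ($S = 5 \cdot 6 = 30$)
$K S + n{\left(11 \right)} = 53 \cdot 30 + 11 \left(10 + 11\right) = 1590 + 11 \cdot 21 = 1590 + 231 = 1821$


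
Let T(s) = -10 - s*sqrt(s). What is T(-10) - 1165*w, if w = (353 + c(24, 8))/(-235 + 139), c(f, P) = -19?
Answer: 194075/48 + 10*I*sqrt(10) ≈ 4043.2 + 31.623*I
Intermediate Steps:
T(s) = -10 - s**(3/2)
w = -167/48 (w = (353 - 19)/(-235 + 139) = 334/(-96) = 334*(-1/96) = -167/48 ≈ -3.4792)
T(-10) - 1165*w = (-10 - (-10)**(3/2)) - 1165*(-167/48) = (-10 - (-10)*I*sqrt(10)) + 194555/48 = (-10 + 10*I*sqrt(10)) + 194555/48 = 194075/48 + 10*I*sqrt(10)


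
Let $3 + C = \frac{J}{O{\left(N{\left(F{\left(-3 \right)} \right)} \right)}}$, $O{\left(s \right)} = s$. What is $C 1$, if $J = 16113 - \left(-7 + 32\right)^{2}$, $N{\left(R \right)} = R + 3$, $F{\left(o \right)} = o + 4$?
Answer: $3869$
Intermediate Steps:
$F{\left(o \right)} = 4 + o$
$N{\left(R \right)} = 3 + R$
$J = 15488$ ($J = 16113 - 25^{2} = 16113 - 625 = 15488$)
$C = 3869$ ($C = -3 + \frac{15488}{3 + \left(4 - 3\right)} = -3 + \frac{15488}{3 + 1} = -3 + \frac{15488}{4} = -3 + 15488 \cdot \frac{1}{4} = -3 + 3872 = 3869$)
$C 1 = 3869 \cdot 1 = 3869$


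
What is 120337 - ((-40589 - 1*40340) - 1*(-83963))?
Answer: 117303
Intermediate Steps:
120337 - ((-40589 - 1*40340) - 1*(-83963)) = 120337 - ((-40589 - 40340) + 83963) = 120337 - (-80929 + 83963) = 120337 - 1*3034 = 120337 - 3034 = 117303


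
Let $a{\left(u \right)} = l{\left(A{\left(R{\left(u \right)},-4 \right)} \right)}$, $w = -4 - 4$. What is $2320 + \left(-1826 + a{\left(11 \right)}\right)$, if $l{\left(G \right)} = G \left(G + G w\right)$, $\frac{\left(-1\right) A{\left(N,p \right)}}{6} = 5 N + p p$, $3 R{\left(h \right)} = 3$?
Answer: $-110638$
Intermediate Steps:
$w = -8$
$R{\left(h \right)} = 1$ ($R{\left(h \right)} = \frac{1}{3} \cdot 3 = 1$)
$A{\left(N,p \right)} = - 30 N - 6 p^{2}$ ($A{\left(N,p \right)} = - 6 \left(5 N + p p\right) = - 6 \left(5 N + p^{2}\right) = - 6 \left(p^{2} + 5 N\right) = - 30 N - 6 p^{2}$)
$l{\left(G \right)} = - 7 G^{2}$ ($l{\left(G \right)} = G \left(G + G \left(-8\right)\right) = G \left(G - 8 G\right) = G \left(- 7 G\right) = - 7 G^{2}$)
$a{\left(u \right)} = -111132$ ($a{\left(u \right)} = - 7 \left(\left(-30\right) 1 - 6 \left(-4\right)^{2}\right)^{2} = - 7 \left(-30 - 96\right)^{2} = - 7 \left(-126\right)^{2} = \left(-7\right) 15876 = -111132$)
$2320 + \left(-1826 + a{\left(11 \right)}\right) = 2320 - 112958 = -110638$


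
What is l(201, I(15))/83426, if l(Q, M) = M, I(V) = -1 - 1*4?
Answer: -5/83426 ≈ -5.9933e-5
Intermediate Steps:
I(V) = -5 (I(V) = -1 - 4 = -5)
l(201, I(15))/83426 = -5/83426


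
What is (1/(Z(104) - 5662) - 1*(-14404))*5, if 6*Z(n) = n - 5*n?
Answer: 1238311865/17194 ≈ 72020.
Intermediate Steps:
Z(n) = -2*n/3 (Z(n) = (n - 5*n)/6 = (-4*n)/6 = -2*n/3)
(1/(Z(104) - 5662) - 1*(-14404))*5 = (1/(-2/3*104 - 5662) - 1*(-14404))*5 = (1/(-208/3 - 5662) + 14404)*5 = (1/(-17194/3) + 14404)*5 = (-3/17194 + 14404)*5 = (247662373/17194)*5 = 1238311865/17194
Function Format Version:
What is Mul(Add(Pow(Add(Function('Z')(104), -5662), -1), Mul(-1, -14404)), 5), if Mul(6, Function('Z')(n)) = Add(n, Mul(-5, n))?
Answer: Rational(1238311865, 17194) ≈ 72020.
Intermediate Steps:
Function('Z')(n) = Mul(Rational(-2, 3), n) (Function('Z')(n) = Mul(Rational(1, 6), Add(n, Mul(-5, n))) = Mul(Rational(1, 6), Mul(-4, n)) = Mul(Rational(-2, 3), n))
Mul(Add(Pow(Add(Function('Z')(104), -5662), -1), Mul(-1, -14404)), 5) = Mul(Add(Pow(Add(Mul(Rational(-2, 3), 104), -5662), -1), Mul(-1, -14404)), 5) = Mul(Add(Pow(Add(Rational(-208, 3), -5662), -1), 14404), 5) = Mul(Add(Pow(Rational(-17194, 3), -1), 14404), 5) = Mul(Add(Rational(-3, 17194), 14404), 5) = Mul(Rational(247662373, 17194), 5) = Rational(1238311865, 17194)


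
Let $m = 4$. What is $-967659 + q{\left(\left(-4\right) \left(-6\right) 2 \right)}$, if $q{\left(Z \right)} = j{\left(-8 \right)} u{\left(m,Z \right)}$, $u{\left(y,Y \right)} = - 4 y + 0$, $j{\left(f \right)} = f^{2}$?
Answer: $-968683$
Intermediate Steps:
$u{\left(y,Y \right)} = - 4 y$
$q{\left(Z \right)} = -1024$ ($q{\left(Z \right)} = \left(-8\right)^{2} \left(\left(-4\right) 4\right) = 64 \left(-16\right) = -1024$)
$-967659 + q{\left(\left(-4\right) \left(-6\right) 2 \right)} = -967659 - 1024 = -968683$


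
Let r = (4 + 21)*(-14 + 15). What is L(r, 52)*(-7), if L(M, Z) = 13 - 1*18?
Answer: 35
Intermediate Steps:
r = 25 (r = 25*1 = 25)
L(M, Z) = -5 (L(M, Z) = 13 - 18 = -5)
L(r, 52)*(-7) = -5*(-7) = 35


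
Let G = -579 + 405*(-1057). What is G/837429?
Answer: -142888/279143 ≈ -0.51188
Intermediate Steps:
G = -428664 (G = -579 - 428085 = -428664)
G/837429 = -428664/837429 = -428664*1/837429 = -142888/279143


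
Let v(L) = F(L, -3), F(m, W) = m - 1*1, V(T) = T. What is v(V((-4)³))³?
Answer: -274625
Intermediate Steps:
F(m, W) = -1 + m (F(m, W) = m - 1 = -1 + m)
v(L) = -1 + L
v(V((-4)³))³ = (-1 + (-4)³)³ = (-1 - 64)³ = (-65)³ = -274625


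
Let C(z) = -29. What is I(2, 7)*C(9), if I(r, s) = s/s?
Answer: -29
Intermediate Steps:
I(r, s) = 1
I(2, 7)*C(9) = 1*(-29) = -29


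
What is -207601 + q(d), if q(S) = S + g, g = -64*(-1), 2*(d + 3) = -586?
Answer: -207833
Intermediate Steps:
d = -296 (d = -3 + (½)*(-586) = -3 - 293 = -296)
g = 64
q(S) = 64 + S (q(S) = S + 64 = 64 + S)
-207601 + q(d) = -207601 + (64 - 296) = -207601 - 232 = -207833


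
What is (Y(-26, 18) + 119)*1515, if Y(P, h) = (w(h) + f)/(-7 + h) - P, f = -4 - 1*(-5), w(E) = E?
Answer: 2445210/11 ≈ 2.2229e+5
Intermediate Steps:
f = 1 (f = -4 + 5 = 1)
Y(P, h) = -P + (1 + h)/(-7 + h) (Y(P, h) = (h + 1)/(-7 + h) - P = (1 + h)/(-7 + h) - P = -P + (1 + h)/(-7 + h))
(Y(-26, 18) + 119)*1515 = ((1 + 18 + 7*(-26) - 1*(-26)*18)/(-7 + 18) + 119)*1515 = ((1 + 18 - 182 + 468)/11 + 119)*1515 = ((1/11)*305 + 119)*1515 = (305/11 + 119)*1515 = (1614/11)*1515 = 2445210/11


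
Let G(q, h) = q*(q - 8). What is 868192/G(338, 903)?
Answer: 16696/2145 ≈ 7.7837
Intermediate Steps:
G(q, h) = q*(-8 + q)
868192/G(338, 903) = 868192/((338*(-8 + 338))) = 868192/((338*330)) = 868192/111540 = 868192*(1/111540) = 16696/2145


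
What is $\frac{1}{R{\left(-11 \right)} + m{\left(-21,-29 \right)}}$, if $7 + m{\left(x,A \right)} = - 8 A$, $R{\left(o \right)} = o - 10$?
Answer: $\frac{1}{204} \approx 0.004902$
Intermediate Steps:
$R{\left(o \right)} = -10 + o$
$m{\left(x,A \right)} = -7 - 8 A$
$\frac{1}{R{\left(-11 \right)} + m{\left(-21,-29 \right)}} = \frac{1}{\left(-10 - 11\right) - -225} = \frac{1}{-21 + \left(-7 + 232\right)} = \frac{1}{-21 + 225} = \frac{1}{204}$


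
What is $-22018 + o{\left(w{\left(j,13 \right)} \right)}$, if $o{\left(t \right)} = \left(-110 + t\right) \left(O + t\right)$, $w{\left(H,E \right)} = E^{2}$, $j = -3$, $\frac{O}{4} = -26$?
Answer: $-18183$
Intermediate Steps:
$O = -104$ ($O = 4 \left(-26\right) = -104$)
$o{\left(t \right)} = \left(-110 + t\right) \left(-104 + t\right)$
$-22018 + o{\left(w{\left(j,13 \right)} \right)} = -22018 + \left(11440 + \left(13^{2}\right)^{2} - 214 \cdot 13^{2}\right) = -22018 + \left(11440 + 169^{2} - 36166\right) = -22018 + \left(11440 + 28561 - 36166\right) = -22018 + 3835 = -18183$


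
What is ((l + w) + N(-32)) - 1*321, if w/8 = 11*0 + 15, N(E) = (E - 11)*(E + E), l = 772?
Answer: 3323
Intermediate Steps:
N(E) = 2*E*(-11 + E) (N(E) = (-11 + E)*(2*E) = 2*E*(-11 + E))
w = 120 (w = 8*(11*0 + 15) = 8*(0 + 15) = 8*15 = 120)
((l + w) + N(-32)) - 1*321 = ((772 + 120) + 2*(-32)*(-11 - 32)) - 1*321 = (892 + 2*(-32)*(-43)) - 321 = (892 + 2752) - 321 = 3644 - 321 = 3323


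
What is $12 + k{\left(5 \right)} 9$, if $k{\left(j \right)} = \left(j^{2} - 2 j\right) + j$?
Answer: $192$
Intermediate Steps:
$k{\left(j \right)} = j^{2} - j$
$12 + k{\left(5 \right)} 9 = 12 + 5 \left(-1 + 5\right) 9 = 12 + 5 \cdot 4 \cdot 9 = 12 + 20 \cdot 9 = 12 + 180 = 192$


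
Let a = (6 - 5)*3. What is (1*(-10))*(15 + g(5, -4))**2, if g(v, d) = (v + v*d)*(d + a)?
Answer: -9000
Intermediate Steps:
a = 3 (a = 1*3 = 3)
g(v, d) = (3 + d)*(v + d*v) (g(v, d) = (v + v*d)*(d + 3) = (v + d*v)*(3 + d) = (3 + d)*(v + d*v))
(1*(-10))*(15 + g(5, -4))**2 = (1*(-10))*(15 + 5*(3 + (-4)**2 + 4*(-4)))**2 = -10*(15 + 5*(3 + 16 - 16))**2 = -10*(15 + 5*3)**2 = -10*(15 + 15)**2 = -10*30**2 = -10*900 = -9000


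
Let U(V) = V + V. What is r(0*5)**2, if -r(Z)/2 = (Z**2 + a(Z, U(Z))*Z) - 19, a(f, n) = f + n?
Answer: 1444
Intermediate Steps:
U(V) = 2*V
r(Z) = 38 - 8*Z**2 (r(Z) = -2*((Z**2 + (Z + 2*Z)*Z) - 19) = -2*((Z**2 + (3*Z)*Z) - 19) = -2*((Z**2 + 3*Z**2) - 19) = -2*(4*Z**2 - 19) = -2*(-19 + 4*Z**2) = 38 - 8*Z**2)
r(0*5)**2 = (38 - 8*(0*5)**2)**2 = (38 - 8*0**2)**2 = (38 - 8*0)**2 = (38 + 0)**2 = 38**2 = 1444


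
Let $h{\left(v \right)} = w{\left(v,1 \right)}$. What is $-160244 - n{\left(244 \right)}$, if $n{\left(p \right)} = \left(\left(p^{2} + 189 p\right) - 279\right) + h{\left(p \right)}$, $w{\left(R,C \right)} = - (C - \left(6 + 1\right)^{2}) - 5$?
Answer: $-265660$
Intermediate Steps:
$w{\left(R,C \right)} = 44 - C$ ($w{\left(R,C \right)} = - (C - 7^{2}) - 5 = - (C - 49) - 5 = - (-49 + C) - 5 = \left(49 - C\right) - 5 = 44 - C$)
$h{\left(v \right)} = 43$ ($h{\left(v \right)} = 44 - 1 = 43$)
$n{\left(p \right)} = -236 + p^{2} + 189 p$ ($n{\left(p \right)} = \left(\left(p^{2} + 189 p\right) - 279\right) + 43 = \left(-279 + p^{2} + 189 p\right) + 43 = -236 + p^{2} + 189 p$)
$-160244 - n{\left(244 \right)} = -160244 - \left(-236 + 244^{2} + 189 \cdot 244\right) = -160244 - \left(-236 + 59536 + 46116\right) = -160244 - 105416 = -265660$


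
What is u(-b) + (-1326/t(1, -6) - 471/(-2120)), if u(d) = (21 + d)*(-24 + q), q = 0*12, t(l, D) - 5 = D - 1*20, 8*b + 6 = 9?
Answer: -6405463/14840 ≈ -431.63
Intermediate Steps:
b = 3/8 (b = -¾ + (⅛)*9 = -¾ + 9/8 = 3/8 ≈ 0.37500)
t(l, D) = -15 + D (t(l, D) = 5 + (D - 1*20) = 5 + (D - 20) = 5 + (-20 + D) = -15 + D)
q = 0
u(d) = -504 - 24*d (u(d) = (21 + d)*(-24 + 0) = (21 + d)*(-24) = -504 - 24*d)
u(-b) + (-1326/t(1, -6) - 471/(-2120)) = (-504 - (-24)*3/8) + (-1326/(-15 - 6) - 471/(-2120)) = (-504 - 24*(-3/8)) + (-1326/(-21) - 471*(-1/2120)) = (-504 + 9) + (-1326*(-1/21) + 471/2120) = -495 + (442/7 + 471/2120) = -495 + 940337/14840 = -6405463/14840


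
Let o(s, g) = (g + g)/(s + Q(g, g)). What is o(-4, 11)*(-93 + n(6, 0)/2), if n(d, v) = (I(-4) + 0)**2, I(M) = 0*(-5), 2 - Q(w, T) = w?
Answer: 2046/13 ≈ 157.38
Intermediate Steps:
Q(w, T) = 2 - w
I(M) = 0
o(s, g) = 2*g/(2 + s - g) (o(s, g) = (g + g)/(s + (2 - g)) = (2*g)/(2 + s - g) = 2*g/(2 + s - g))
n(d, v) = 0 (n(d, v) = (0 + 0)**2 = 0**2 = 0)
o(-4, 11)*(-93 + n(6, 0)/2) = (2*11/(2 - 4 - 1*11))*(-93 + 0/2) = (2*11/(2 - 4 - 11))*(-93 + 0*(1/2)) = (2*11/(-13))*(-93 + 0) = (2*11*(-1/13))*(-93) = -22/13*(-93) = 2046/13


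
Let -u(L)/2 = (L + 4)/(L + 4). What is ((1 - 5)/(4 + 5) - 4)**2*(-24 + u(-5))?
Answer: -41600/81 ≈ -513.58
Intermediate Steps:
u(L) = -2 (u(L) = -2*(L + 4)/(L + 4) = -2*(4 + L)/(4 + L) = -2*1 = -2)
((1 - 5)/(4 + 5) - 4)**2*(-24 + u(-5)) = ((1 - 5)/(4 + 5) - 4)**2*(-24 - 2) = (-4/9 - 4)**2*(-26) = (-40/9)**2*(-26) = (1600/81)*(-26) = -41600/81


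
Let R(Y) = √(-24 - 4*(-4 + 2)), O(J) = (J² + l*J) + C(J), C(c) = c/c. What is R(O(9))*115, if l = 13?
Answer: 460*I ≈ 460.0*I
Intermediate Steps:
C(c) = 1
O(J) = 1 + J² + 13*J (O(J) = (J² + 13*J) + 1 = 1 + J² + 13*J)
R(Y) = 4*I (R(Y) = √(-24 - 4*(-2)) = √(-24 + 8) = √(-16) = 4*I)
R(O(9))*115 = (4*I)*115 = 460*I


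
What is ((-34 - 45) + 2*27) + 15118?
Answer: 15093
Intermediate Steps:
((-34 - 45) + 2*27) + 15118 = (-79 + 54) + 15118 = -25 + 15118 = 15093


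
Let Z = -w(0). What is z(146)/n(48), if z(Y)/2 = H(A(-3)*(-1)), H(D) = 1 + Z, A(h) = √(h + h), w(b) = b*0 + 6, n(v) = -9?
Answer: 10/9 ≈ 1.1111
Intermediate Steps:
w(b) = 6 (w(b) = 0 + 6 = 6)
Z = -6 (Z = -1*6 = -6)
A(h) = √2*√h (A(h) = √(2*h) = √2*√h)
H(D) = -5 (H(D) = 1 - 6 = -5)
z(Y) = -10 (z(Y) = 2*(-5) = -10)
z(146)/n(48) = -10/(-9) = -10*(-⅑) = 10/9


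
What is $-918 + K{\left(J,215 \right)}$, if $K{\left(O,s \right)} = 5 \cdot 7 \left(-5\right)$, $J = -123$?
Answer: $-1093$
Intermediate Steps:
$K{\left(O,s \right)} = -175$ ($K{\left(O,s \right)} = 35 \left(-5\right) = -175$)
$-918 + K{\left(J,215 \right)} = -918 - 175 = -1093$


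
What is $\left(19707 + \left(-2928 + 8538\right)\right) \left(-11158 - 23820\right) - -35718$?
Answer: $-885502308$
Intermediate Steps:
$\left(19707 + \left(-2928 + 8538\right)\right) \left(-11158 - 23820\right) - -35718 = \left(19707 + 5610\right) \left(-34978\right) + 35718 = 25317 \left(-34978\right) + 35718 = -885538026 + 35718 = -885502308$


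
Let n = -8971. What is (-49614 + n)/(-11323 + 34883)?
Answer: -11717/4712 ≈ -2.4866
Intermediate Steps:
(-49614 + n)/(-11323 + 34883) = (-49614 - 8971)/(-11323 + 34883) = -58585/23560 = -58585*1/23560 = -11717/4712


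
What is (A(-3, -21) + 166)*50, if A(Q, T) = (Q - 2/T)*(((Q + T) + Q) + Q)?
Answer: 88600/7 ≈ 12657.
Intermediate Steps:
A(Q, T) = (Q - 2/T)*(T + 3*Q) (A(Q, T) = (Q - 2/T)*((T + 2*Q) + Q) = (Q - 2/T)*(T + 3*Q))
(A(-3, -21) + 166)*50 = ((-2 + 3*(-3)² - 3*(-21) - 6*(-3)/(-21)) + 166)*50 = ((-2 + 3*9 + 63 - 6*(-3)*(-1/21)) + 166)*50 = ((-2 + 27 + 63 - 6/7) + 166)*50 = (610/7 + 166)*50 = (1772/7)*50 = 88600/7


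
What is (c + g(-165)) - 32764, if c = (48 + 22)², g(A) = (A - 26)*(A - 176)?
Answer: 37267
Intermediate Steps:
g(A) = (-176 + A)*(-26 + A) (g(A) = (-26 + A)*(-176 + A) = (-176 + A)*(-26 + A))
c = 4900 (c = 70² = 4900)
(c + g(-165)) - 32764 = (4900 + (4576 + (-165)² - 202*(-165))) - 32764 = (4900 + (4576 + 27225 + 33330)) - 32764 = (4900 + 65131) - 32764 = 70031 - 32764 = 37267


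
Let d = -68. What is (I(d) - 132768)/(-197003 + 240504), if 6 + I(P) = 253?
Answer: -132521/43501 ≈ -3.0464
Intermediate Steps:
I(P) = 247 (I(P) = -6 + 253 = 247)
(I(d) - 132768)/(-197003 + 240504) = (247 - 132768)/(-197003 + 240504) = -132521/43501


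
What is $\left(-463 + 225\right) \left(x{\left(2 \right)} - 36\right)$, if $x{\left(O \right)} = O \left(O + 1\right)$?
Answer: $7140$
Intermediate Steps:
$x{\left(O \right)} = O \left(1 + O\right)$
$\left(-463 + 225\right) \left(x{\left(2 \right)} - 36\right) = \left(-463 + 225\right) \left(2 \left(1 + 2\right) - 36\right) = - 238 \left(2 \cdot 3 - 36\right) = - 238 \left(6 - 36\right) = \left(-238\right) \left(-30\right) = 7140$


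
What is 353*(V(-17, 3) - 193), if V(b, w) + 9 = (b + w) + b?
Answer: -82249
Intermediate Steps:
V(b, w) = -9 + w + 2*b (V(b, w) = -9 + ((b + w) + b) = -9 + (w + 2*b) = -9 + w + 2*b)
353*(V(-17, 3) - 193) = 353*((-9 + 3 + 2*(-17)) - 193) = 353*((-9 + 3 - 34) - 193) = 353*(-40 - 193) = 353*(-233) = -82249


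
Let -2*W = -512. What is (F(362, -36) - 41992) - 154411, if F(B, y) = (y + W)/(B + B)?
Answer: -35548888/181 ≈ -1.9640e+5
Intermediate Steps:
W = 256 (W = -½*(-512) = 256)
F(B, y) = (256 + y)/(2*B) (F(B, y) = (y + 256)/(B + B) = (256 + y)/((2*B)) = (256 + y)*(1/(2*B)) = (256 + y)/(2*B))
(F(362, -36) - 41992) - 154411 = ((½)*(256 - 36)/362 - 41992) - 154411 = ((½)*(1/362)*220 - 41992) - 154411 = (55/181 - 41992) - 154411 = -7600497/181 - 154411 = -35548888/181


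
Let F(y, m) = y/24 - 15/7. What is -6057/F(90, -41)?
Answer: -18844/5 ≈ -3768.8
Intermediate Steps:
F(y, m) = -15/7 + y/24 (F(y, m) = y*(1/24) - 15*⅐ = y/24 - 15/7 = -15/7 + y/24)
-6057/F(90, -41) = -6057/(-15/7 + (1/24)*90) = -6057/(-15/7 + 15/4) = -6057/45/28 = -6057*28/45 = -18844/5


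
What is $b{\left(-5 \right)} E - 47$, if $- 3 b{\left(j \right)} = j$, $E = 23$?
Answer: $- \frac{26}{3} \approx -8.6667$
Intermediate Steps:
$b{\left(j \right)} = - \frac{j}{3}$
$b{\left(-5 \right)} E - 47 = \left(- \frac{1}{3}\right) \left(-5\right) 23 - 47 = \frac{5}{3} \cdot 23 - 47 = \frac{115}{3} - 47 = - \frac{26}{3}$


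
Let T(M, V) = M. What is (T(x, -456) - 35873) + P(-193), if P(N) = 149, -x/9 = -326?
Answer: -32790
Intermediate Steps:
x = 2934 (x = -9*(-326) = 2934)
(T(x, -456) - 35873) + P(-193) = (2934 - 35873) + 149 = -32939 + 149 = -32790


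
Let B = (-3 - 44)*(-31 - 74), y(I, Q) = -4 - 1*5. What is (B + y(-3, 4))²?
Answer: 24265476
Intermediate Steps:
y(I, Q) = -9 (y(I, Q) = -4 - 5 = -9)
B = 4935 (B = -47*(-105) = 4935)
(B + y(-3, 4))² = (4935 - 9)² = 4926² = 24265476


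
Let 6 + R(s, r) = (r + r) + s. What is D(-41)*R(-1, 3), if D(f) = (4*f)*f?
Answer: -6724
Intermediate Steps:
D(f) = 4*f²
R(s, r) = -6 + s + 2*r (R(s, r) = -6 + ((r + r) + s) = -6 + (2*r + s) = -6 + (s + 2*r) = -6 + s + 2*r)
D(-41)*R(-1, 3) = (4*(-41)²)*(-6 - 1 + 2*3) = (4*1681)*(-6 - 1 + 6) = 6724*(-1) = -6724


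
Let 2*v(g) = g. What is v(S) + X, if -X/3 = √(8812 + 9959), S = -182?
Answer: -91 - 3*√18771 ≈ -502.02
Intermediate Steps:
v(g) = g/2
X = -3*√18771 (X = -3*√(8812 + 9959) = -3*√18771 ≈ -411.02)
v(S) + X = (½)*(-182) - 3*√18771 = -91 - 3*√18771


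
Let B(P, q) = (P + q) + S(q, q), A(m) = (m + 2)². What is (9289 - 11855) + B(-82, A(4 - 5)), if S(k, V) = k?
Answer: -2646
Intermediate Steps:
A(m) = (2 + m)²
B(P, q) = P + 2*q (B(P, q) = (P + q) + q = P + 2*q)
(9289 - 11855) + B(-82, A(4 - 5)) = (9289 - 11855) + (-82 + 2*(2 + (4 - 5))²) = -2566 + (-82 + 2*(2 - 1)²) = -2566 + (-82 + 2*1²) = -2566 + (-82 + 2*1) = -2566 + (-82 + 2) = -2566 - 80 = -2646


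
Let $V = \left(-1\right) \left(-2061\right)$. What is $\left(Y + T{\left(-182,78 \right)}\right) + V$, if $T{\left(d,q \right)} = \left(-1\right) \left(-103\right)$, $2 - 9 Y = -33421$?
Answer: $\frac{17633}{3} \approx 5877.7$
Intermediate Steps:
$Y = \frac{11141}{3}$ ($Y = \frac{2}{9} - - \frac{33421}{9} = \frac{2}{9} + \frac{33421}{9} = \frac{11141}{3} \approx 3713.7$)
$V = 2061$
$T{\left(d,q \right)} = 103$
$\left(Y + T{\left(-182,78 \right)}\right) + V = \left(\frac{11141}{3} + 103\right) + 2061 = \frac{11450}{3} + 2061 = \frac{17633}{3}$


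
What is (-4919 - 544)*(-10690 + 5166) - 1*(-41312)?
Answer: 30218924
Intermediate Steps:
(-4919 - 544)*(-10690 + 5166) - 1*(-41312) = -5463*(-5524) + 41312 = 30177612 + 41312 = 30218924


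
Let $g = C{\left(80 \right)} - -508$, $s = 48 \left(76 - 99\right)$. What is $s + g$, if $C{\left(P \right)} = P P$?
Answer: $5804$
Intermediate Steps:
$C{\left(P \right)} = P^{2}$
$s = -1104$ ($s = 48 \left(-23\right) = -1104$)
$g = 6908$ ($g = 80^{2} - -508 = 6400 + 508 = 6908$)
$s + g = -1104 + 6908 = 5804$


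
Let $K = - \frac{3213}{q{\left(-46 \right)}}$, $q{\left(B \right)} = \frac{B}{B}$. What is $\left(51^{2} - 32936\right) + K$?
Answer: $-33548$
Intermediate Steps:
$q{\left(B \right)} = 1$
$K = -3213$ ($K = - \frac{3213}{1} = \left(-3213\right) 1 = -3213$)
$\left(51^{2} - 32936\right) + K = \left(51^{2} - 32936\right) - 3213 = \left(2601 - 32936\right) - 3213 = -30335 - 3213 = -33548$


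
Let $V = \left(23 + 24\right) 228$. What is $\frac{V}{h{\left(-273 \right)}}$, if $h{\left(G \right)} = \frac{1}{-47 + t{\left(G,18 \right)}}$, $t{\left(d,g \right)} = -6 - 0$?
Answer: $-567948$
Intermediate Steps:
$t{\left(d,g \right)} = -6$ ($t{\left(d,g \right)} = -6 + 0 = -6$)
$V = 10716$ ($V = 47 \cdot 228 = 10716$)
$h{\left(G \right)} = - \frac{1}{53}$ ($h{\left(G \right)} = \frac{1}{-47 - 6} = \frac{1}{-53} = - \frac{1}{53}$)
$\frac{V}{h{\left(-273 \right)}} = \frac{10716}{- \frac{1}{53}} = 10716 \left(-53\right) = -567948$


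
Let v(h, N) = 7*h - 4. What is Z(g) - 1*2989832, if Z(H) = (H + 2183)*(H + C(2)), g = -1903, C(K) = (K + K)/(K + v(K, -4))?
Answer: -10567736/3 ≈ -3.5226e+6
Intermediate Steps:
v(h, N) = -4 + 7*h
C(K) = 2*K/(-4 + 8*K) (C(K) = (K + K)/(K + (-4 + 7*K)) = (2*K)/(-4 + 8*K) = 2*K/(-4 + 8*K))
Z(H) = (2183 + H)*(1/3 + H) (Z(H) = (H + 2183)*(H + (1/2)*2/(-1 + 2*2)) = (2183 + H)*(H + (1/2)*2/(-1 + 4)) = (2183 + H)*(H + (1/2)*2/3) = (2183 + H)*(H + (1/2)*2*(1/3)) = (2183 + H)*(H + 1/3) = (2183 + H)*(1/3 + H))
Z(g) - 1*2989832 = (2183/3 + (-1903)**2 + (6550/3)*(-1903)) - 1*2989832 = (2183/3 + 3621409 - 12464650/3) - 2989832 = -1598240/3 - 2989832 = -10567736/3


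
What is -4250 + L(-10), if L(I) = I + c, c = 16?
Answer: -4244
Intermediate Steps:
L(I) = 16 + I (L(I) = I + 16 = 16 + I)
-4250 + L(-10) = -4250 + (16 - 10) = -4250 + 6 = -4244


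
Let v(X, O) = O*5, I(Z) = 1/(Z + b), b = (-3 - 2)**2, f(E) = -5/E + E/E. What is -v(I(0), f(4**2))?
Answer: -55/16 ≈ -3.4375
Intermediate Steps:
f(E) = 1 - 5/E (f(E) = -5/E + 1 = 1 - 5/E)
b = 25 (b = (-5)**2 = 25)
I(Z) = 1/(25 + Z) (I(Z) = 1/(Z + 25) = 1/(25 + Z))
v(X, O) = 5*O
-v(I(0), f(4**2)) = -5*(-5 + 4**2)/(4**2) = -5*(-5 + 16)/16 = -5*(1/16)*11 = -5*11/16 = -1*55/16 = -55/16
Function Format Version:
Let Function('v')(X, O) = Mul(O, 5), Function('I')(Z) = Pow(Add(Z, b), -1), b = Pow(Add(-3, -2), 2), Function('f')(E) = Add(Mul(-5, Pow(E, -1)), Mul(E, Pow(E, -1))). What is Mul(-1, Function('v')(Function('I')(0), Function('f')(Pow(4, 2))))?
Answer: Rational(-55, 16) ≈ -3.4375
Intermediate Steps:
Function('f')(E) = Add(1, Mul(-5, Pow(E, -1))) (Function('f')(E) = Add(Mul(-5, Pow(E, -1)), 1) = Add(1, Mul(-5, Pow(E, -1))))
b = 25 (b = Pow(-5, 2) = 25)
Function('I')(Z) = Pow(Add(25, Z), -1) (Function('I')(Z) = Pow(Add(Z, 25), -1) = Pow(Add(25, Z), -1))
Function('v')(X, O) = Mul(5, O)
Mul(-1, Function('v')(Function('I')(0), Function('f')(Pow(4, 2)))) = Mul(-1, Mul(5, Mul(Pow(Pow(4, 2), -1), Add(-5, Pow(4, 2))))) = Mul(-1, Mul(5, Mul(Pow(16, -1), Add(-5, 16)))) = Mul(-1, Mul(5, Mul(Rational(1, 16), 11))) = Mul(-1, Mul(5, Rational(11, 16))) = Mul(-1, Rational(55, 16)) = Rational(-55, 16)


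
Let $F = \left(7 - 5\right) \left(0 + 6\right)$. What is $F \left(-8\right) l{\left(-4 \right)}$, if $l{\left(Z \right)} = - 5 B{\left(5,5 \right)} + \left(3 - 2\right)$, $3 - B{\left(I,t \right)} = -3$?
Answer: $2784$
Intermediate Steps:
$B{\left(I,t \right)} = 6$ ($B{\left(I,t \right)} = 3 - -3 = 3 + 3 = 6$)
$l{\left(Z \right)} = -29$ ($l{\left(Z \right)} = \left(-5\right) 6 + \left(3 - 2\right) = -30 + 1 = -29$)
$F = 12$ ($F = 2 \cdot 6 = 12$)
$F \left(-8\right) l{\left(-4 \right)} = 12 \left(-8\right) \left(-29\right) = \left(-96\right) \left(-29\right) = 2784$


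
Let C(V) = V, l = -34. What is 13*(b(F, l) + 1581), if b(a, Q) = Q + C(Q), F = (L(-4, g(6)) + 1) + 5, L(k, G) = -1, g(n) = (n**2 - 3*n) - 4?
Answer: 19669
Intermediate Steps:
g(n) = -4 + n**2 - 3*n
F = 5 (F = (-1 + 1) + 5 = 0 + 5 = 5)
b(a, Q) = 2*Q (b(a, Q) = Q + Q = 2*Q)
13*(b(F, l) + 1581) = 13*(2*(-34) + 1581) = 13*(-68 + 1581) = 13*1513 = 19669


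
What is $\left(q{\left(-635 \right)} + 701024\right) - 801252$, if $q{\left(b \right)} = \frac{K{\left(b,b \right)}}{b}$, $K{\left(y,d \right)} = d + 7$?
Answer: $- \frac{63644152}{635} \approx -1.0023 \cdot 10^{5}$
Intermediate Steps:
$K{\left(y,d \right)} = 7 + d$
$q{\left(b \right)} = \frac{7 + b}{b}$
$\left(q{\left(-635 \right)} + 701024\right) - 801252 = \left(\frac{7 - 635}{-635} + 701024\right) - 801252 = \left(\left(- \frac{1}{635}\right) \left(-628\right) + 701024\right) - 801252 = \left(\frac{628}{635} + 701024\right) - 801252 = \frac{445150868}{635} - 801252 = - \frac{63644152}{635}$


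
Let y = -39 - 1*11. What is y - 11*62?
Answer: -732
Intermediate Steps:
y = -50 (y = -39 - 11 = -50)
y - 11*62 = -50 - 11*62 = -50 - 682 = -732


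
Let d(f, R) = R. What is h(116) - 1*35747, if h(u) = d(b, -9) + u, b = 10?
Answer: -35640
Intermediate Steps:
h(u) = -9 + u
h(116) - 1*35747 = (-9 + 116) - 1*35747 = 107 - 35747 = -35640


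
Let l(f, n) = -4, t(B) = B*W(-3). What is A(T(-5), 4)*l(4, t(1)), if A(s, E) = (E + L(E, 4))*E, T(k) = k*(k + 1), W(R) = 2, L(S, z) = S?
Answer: -128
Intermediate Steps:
t(B) = 2*B (t(B) = B*2 = 2*B)
T(k) = k*(1 + k)
A(s, E) = 2*E² (A(s, E) = (E + E)*E = (2*E)*E = 2*E²)
A(T(-5), 4)*l(4, t(1)) = (2*4²)*(-4) = (2*16)*(-4) = 32*(-4) = -128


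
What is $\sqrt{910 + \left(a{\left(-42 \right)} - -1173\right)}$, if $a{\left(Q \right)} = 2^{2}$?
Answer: $\sqrt{2087} \approx 45.684$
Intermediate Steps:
$a{\left(Q \right)} = 4$
$\sqrt{910 + \left(a{\left(-42 \right)} - -1173\right)} = \sqrt{910 + \left(4 - -1173\right)} = \sqrt{910 + \left(4 + 1173\right)} = \sqrt{910 + 1177} = \sqrt{2087}$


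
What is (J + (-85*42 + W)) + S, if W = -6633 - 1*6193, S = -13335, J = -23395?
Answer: -53126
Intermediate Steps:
W = -12826 (W = -6633 - 6193 = -12826)
(J + (-85*42 + W)) + S = (-23395 + (-85*42 - 12826)) - 13335 = (-23395 + (-3570 - 12826)) - 13335 = (-23395 - 16396) - 13335 = -39791 - 13335 = -53126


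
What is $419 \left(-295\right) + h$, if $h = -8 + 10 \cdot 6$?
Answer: $-123553$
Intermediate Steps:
$h = 52$ ($h = -8 + 60 = 52$)
$419 \left(-295\right) + h = 419 \left(-295\right) + 52 = -123605 + 52 = -123553$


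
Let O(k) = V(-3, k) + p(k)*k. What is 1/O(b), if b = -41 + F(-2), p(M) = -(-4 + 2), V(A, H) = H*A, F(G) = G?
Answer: 1/43 ≈ 0.023256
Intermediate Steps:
V(A, H) = A*H
p(M) = 2 (p(M) = -1*(-2) = 2)
b = -43 (b = -41 - 2 = -43)
O(k) = -k (O(k) = -3*k + 2*k = -k)
1/O(b) = 1/(-1*(-43)) = 1/43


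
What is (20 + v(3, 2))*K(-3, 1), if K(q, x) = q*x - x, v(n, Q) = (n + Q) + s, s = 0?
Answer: -100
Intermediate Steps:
v(n, Q) = Q + n (v(n, Q) = (n + Q) + 0 = (Q + n) + 0 = Q + n)
K(q, x) = -x + q*x
(20 + v(3, 2))*K(-3, 1) = (20 + (2 + 3))*(1*(-1 - 3)) = (20 + 5)*(1*(-4)) = 25*(-4) = -100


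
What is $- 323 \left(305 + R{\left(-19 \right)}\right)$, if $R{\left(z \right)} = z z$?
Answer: $-215118$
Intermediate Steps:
$R{\left(z \right)} = z^{2}$
$- 323 \left(305 + R{\left(-19 \right)}\right) = - 323 \left(305 + \left(-19\right)^{2}\right) = - 323 \left(305 + 361\right) = \left(-323\right) 666 = -215118$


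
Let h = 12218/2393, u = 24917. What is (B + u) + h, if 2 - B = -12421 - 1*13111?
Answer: 120741461/2393 ≈ 50456.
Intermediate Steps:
B = 25534 (B = 2 - (-12421 - 1*13111) = 2 - (-12421 - 13111) = 2 - 1*(-25532) = 2 + 25532 = 25534)
h = 12218/2393 (h = 12218*(1/2393) = 12218/2393 ≈ 5.1057)
(B + u) + h = (25534 + 24917) + 12218/2393 = 50451 + 12218/2393 = 120741461/2393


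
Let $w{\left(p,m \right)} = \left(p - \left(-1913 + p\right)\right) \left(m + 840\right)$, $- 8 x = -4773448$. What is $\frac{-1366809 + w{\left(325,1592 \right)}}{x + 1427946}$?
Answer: $\frac{3285607}{2024627} \approx 1.6228$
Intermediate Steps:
$x = 596681$ ($x = \left(- \frac{1}{8}\right) \left(-4773448\right) = 596681$)
$w{\left(p,m \right)} = 1606920 + 1913 m$ ($w{\left(p,m \right)} = 1913 \left(840 + m\right) = 1606920 + 1913 m$)
$\frac{-1366809 + w{\left(325,1592 \right)}}{x + 1427946} = \frac{-1366809 + \left(1606920 + 1913 \cdot 1592\right)}{596681 + 1427946} = \frac{-1366809 + \left(1606920 + 3045496\right)}{2024627} = \left(-1366809 + 4652416\right) \frac{1}{2024627} = 3285607 \cdot \frac{1}{2024627} = \frac{3285607}{2024627}$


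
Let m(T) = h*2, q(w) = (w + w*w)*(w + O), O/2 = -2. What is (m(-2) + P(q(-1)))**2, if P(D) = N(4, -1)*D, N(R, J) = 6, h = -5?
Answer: 100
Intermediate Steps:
O = -4 (O = 2*(-2) = -4)
q(w) = (-4 + w)*(w + w**2) (q(w) = (w + w*w)*(w - 4) = (w + w**2)*(-4 + w) = (-4 + w)*(w + w**2))
m(T) = -10 (m(T) = -5*2 = -10)
P(D) = 6*D
(m(-2) + P(q(-1)))**2 = (-10 + 6*(-(-4 + (-1)**2 - 3*(-1))))**2 = (-10 + 6*(-(-4 + 1 + 3)))**2 = (-10 + 6*(-1*0))**2 = (-10 + 6*0)**2 = (-10 + 0)**2 = (-10)**2 = 100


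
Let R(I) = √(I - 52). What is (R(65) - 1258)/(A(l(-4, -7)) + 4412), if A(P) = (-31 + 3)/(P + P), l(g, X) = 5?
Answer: -3145/11023 + 5*√13/22046 ≈ -0.28449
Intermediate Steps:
R(I) = √(-52 + I)
A(P) = -14/P (A(P) = -28*1/(2*P) = -14/P)
(R(65) - 1258)/(A(l(-4, -7)) + 4412) = (√(-52 + 65) - 1258)/(-14/5 + 4412) = (√13 - 1258)/(-14*⅕ + 4412) = (-1258 + √13)/(-14/5 + 4412) = (-1258 + √13)/(22046/5) = (-1258 + √13)*(5/22046) = -3145/11023 + 5*√13/22046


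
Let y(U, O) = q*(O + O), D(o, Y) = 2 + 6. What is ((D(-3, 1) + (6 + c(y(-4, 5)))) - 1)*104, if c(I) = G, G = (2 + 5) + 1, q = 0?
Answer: 2184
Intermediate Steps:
G = 8 (G = 7 + 1 = 8)
D(o, Y) = 8
y(U, O) = 0 (y(U, O) = 0*(O + O) = 0*(2*O) = 0)
c(I) = 8
((D(-3, 1) + (6 + c(y(-4, 5)))) - 1)*104 = ((8 + (6 + 8)) - 1)*104 = ((8 + 14) - 1)*104 = (22 - 1)*104 = 21*104 = 2184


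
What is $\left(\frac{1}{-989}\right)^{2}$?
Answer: $\frac{1}{978121} \approx 1.0224 \cdot 10^{-6}$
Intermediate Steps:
$\left(\frac{1}{-989}\right)^{2} = \left(- \frac{1}{989}\right)^{2} = \frac{1}{978121}$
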